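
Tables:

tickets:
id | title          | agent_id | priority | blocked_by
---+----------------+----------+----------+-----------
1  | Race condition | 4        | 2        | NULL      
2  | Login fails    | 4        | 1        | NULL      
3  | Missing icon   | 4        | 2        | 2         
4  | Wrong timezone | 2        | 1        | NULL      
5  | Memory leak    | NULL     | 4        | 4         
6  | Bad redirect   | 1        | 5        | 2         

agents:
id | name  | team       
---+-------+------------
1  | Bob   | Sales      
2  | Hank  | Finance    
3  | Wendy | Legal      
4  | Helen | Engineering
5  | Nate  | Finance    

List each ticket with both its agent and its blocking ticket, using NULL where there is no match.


Two LEFT JOINs from the same base table tickets: one to agents via agent_id, one to tickets itself via blocked_by. Both are LEFT so every ticket is preserved.
Match against agents:
  - ticket 1 (Race condition): agent_id=4 -> matches Helen
  - ticket 2 (Login fails): agent_id=4 -> matches Helen
  - ticket 3 (Missing icon): agent_id=4 -> matches Helen
  - ticket 4 (Wrong timezone): agent_id=2 -> matches Hank
  - ticket 5 (Memory leak): agent_id=NULL, no match -> kept with NULL
  - ticket 6 (Bad redirect): agent_id=1 -> matches Bob
Match against tickets (self):
  - ticket 1 (Race condition): blocked_by=NULL -> NULL
  - ticket 2 (Login fails): blocked_by=NULL -> NULL
  - ticket 3 (Missing icon): blocked_by=2 -> Login fails
  - ticket 4 (Wrong timezone): blocked_by=NULL -> NULL
  - ticket 5 (Memory leak): blocked_by=4 -> Wrong timezone
  - ticket 6 (Bad redirect): blocked_by=2 -> Login fails

SQL:
SELECT a.title, b.name AS agent, c.title AS blocked_by
FROM tickets a
LEFT JOIN agents b ON a.agent_id = b.id
LEFT JOIN tickets c ON a.blocked_by = c.id

Result:
title          | agent | blocked_by    
---------------+-------+---------------
Race condition | Helen | NULL          
Login fails    | Helen | NULL          
Missing icon   | Helen | Login fails   
Wrong timezone | Hank  | NULL          
Memory leak    | NULL  | Wrong timezone
Bad redirect   | Bob   | Login fails   


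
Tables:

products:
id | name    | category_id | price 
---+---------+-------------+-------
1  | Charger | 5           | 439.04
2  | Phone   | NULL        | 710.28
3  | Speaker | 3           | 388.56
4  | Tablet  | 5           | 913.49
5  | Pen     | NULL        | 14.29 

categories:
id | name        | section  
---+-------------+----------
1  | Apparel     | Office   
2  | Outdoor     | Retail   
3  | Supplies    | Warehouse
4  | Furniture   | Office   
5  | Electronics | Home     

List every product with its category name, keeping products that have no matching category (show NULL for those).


LEFT JOIN keeps every row from products (the left table); where category_id has no match in categories, the category columns become NULL. Walk through each product:
  - product 1 (Charger): category_id=5 -> matches Electronics
  - product 2 (Phone): category_id=NULL, no match -> kept with NULL
  - product 3 (Speaker): category_id=3 -> matches Supplies
  - product 4 (Tablet): category_id=5 -> matches Electronics
  - product 5 (Pen): category_id=NULL, no match -> kept with NULL
All 5 rows appear; 2 have NULL category.

SQL:
SELECT a.name, b.name AS category
FROM products a
LEFT JOIN categories b ON a.category_id = b.id

Result:
name    | category   
--------+------------
Charger | Electronics
Phone   | NULL       
Speaker | Supplies   
Tablet  | Electronics
Pen     | NULL       


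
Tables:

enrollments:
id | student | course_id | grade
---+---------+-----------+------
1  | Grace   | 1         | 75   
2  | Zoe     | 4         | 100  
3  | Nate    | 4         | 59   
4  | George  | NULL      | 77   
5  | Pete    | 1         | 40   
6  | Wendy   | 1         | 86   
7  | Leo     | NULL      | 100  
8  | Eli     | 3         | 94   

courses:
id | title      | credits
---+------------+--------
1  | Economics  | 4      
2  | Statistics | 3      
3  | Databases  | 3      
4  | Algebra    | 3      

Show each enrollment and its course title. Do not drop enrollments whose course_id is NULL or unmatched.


LEFT JOIN keeps every row from enrollments (the left table); where course_id has no match in courses, the course columns become NULL. Walk through each enrollment:
  - enrollment 1 (Grace): course_id=1 -> matches Economics
  - enrollment 2 (Zoe): course_id=4 -> matches Algebra
  - enrollment 3 (Nate): course_id=4 -> matches Algebra
  - enrollment 4 (George): course_id=NULL, no match -> kept with NULL
  - enrollment 5 (Pete): course_id=1 -> matches Economics
  - enrollment 6 (Wendy): course_id=1 -> matches Economics
  - enrollment 7 (Leo): course_id=NULL, no match -> kept with NULL
  - enrollment 8 (Eli): course_id=3 -> matches Databases
All 8 rows appear; 2 have NULL course.

SQL:
SELECT a.student, b.title AS course
FROM enrollments a
LEFT JOIN courses b ON a.course_id = b.id

Result:
student | course   
--------+----------
Grace   | Economics
Zoe     | Algebra  
Nate    | Algebra  
George  | NULL     
Pete    | Economics
Wendy   | Economics
Leo     | NULL     
Eli     | Databases


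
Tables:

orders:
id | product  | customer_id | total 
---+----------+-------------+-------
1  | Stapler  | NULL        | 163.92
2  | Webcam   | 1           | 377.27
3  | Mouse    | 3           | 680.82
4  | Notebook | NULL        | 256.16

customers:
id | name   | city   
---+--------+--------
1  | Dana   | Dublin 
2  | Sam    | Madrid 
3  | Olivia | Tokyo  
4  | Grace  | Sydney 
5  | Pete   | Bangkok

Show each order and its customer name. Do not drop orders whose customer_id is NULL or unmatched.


LEFT JOIN keeps every row from orders (the left table); where customer_id has no match in customers, the customer columns become NULL. Walk through each order:
  - order 1 (Stapler): customer_id=NULL, no match -> kept with NULL
  - order 2 (Webcam): customer_id=1 -> matches Dana
  - order 3 (Mouse): customer_id=3 -> matches Olivia
  - order 4 (Notebook): customer_id=NULL, no match -> kept with NULL
All 4 rows appear; 2 have NULL customer.

SQL:
SELECT a.product, b.name AS customer
FROM orders a
LEFT JOIN customers b ON a.customer_id = b.id

Result:
product  | customer
---------+---------
Stapler  | NULL    
Webcam   | Dana    
Mouse    | Olivia  
Notebook | NULL    


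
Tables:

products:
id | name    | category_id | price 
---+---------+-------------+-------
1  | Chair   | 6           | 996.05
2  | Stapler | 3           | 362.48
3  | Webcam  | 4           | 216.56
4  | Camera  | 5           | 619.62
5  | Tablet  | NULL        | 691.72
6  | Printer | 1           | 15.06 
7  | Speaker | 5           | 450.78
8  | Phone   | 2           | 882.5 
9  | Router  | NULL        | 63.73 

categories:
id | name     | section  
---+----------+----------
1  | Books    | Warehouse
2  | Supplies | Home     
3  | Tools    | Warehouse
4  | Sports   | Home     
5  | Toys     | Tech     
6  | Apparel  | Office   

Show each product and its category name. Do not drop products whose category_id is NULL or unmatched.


LEFT JOIN keeps every row from products (the left table); where category_id has no match in categories, the category columns become NULL. Walk through each product:
  - product 1 (Chair): category_id=6 -> matches Apparel
  - product 2 (Stapler): category_id=3 -> matches Tools
  - product 3 (Webcam): category_id=4 -> matches Sports
  - product 4 (Camera): category_id=5 -> matches Toys
  - product 5 (Tablet): category_id=NULL, no match -> kept with NULL
  - product 6 (Printer): category_id=1 -> matches Books
  - product 7 (Speaker): category_id=5 -> matches Toys
  - product 8 (Phone): category_id=2 -> matches Supplies
  - product 9 (Router): category_id=NULL, no match -> kept with NULL
All 9 rows appear; 2 have NULL category.

SQL:
SELECT a.name, b.name AS category
FROM products a
LEFT JOIN categories b ON a.category_id = b.id

Result:
name    | category
--------+---------
Chair   | Apparel 
Stapler | Tools   
Webcam  | Sports  
Camera  | Toys    
Tablet  | NULL    
Printer | Books   
Speaker | Toys    
Phone   | Supplies
Router  | NULL    


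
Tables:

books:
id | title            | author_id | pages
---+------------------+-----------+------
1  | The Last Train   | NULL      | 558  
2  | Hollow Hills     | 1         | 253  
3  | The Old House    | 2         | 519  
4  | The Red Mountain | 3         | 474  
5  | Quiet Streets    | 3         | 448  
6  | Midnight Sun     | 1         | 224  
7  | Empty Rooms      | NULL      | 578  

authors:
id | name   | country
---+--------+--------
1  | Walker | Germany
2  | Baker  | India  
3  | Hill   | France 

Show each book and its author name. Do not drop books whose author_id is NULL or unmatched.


LEFT JOIN keeps every row from books (the left table); where author_id has no match in authors, the author columns become NULL. Walk through each book:
  - book 1 (The Last Train): author_id=NULL, no match -> kept with NULL
  - book 2 (Hollow Hills): author_id=1 -> matches Walker
  - book 3 (The Old House): author_id=2 -> matches Baker
  - book 4 (The Red Mountain): author_id=3 -> matches Hill
  - book 5 (Quiet Streets): author_id=3 -> matches Hill
  - book 6 (Midnight Sun): author_id=1 -> matches Walker
  - book 7 (Empty Rooms): author_id=NULL, no match -> kept with NULL
All 7 rows appear; 2 have NULL author.

SQL:
SELECT a.title, b.name AS author
FROM books a
LEFT JOIN authors b ON a.author_id = b.id

Result:
title            | author
-----------------+-------
The Last Train   | NULL  
Hollow Hills     | Walker
The Old House    | Baker 
The Red Mountain | Hill  
Quiet Streets    | Hill  
Midnight Sun     | Walker
Empty Rooms      | NULL  


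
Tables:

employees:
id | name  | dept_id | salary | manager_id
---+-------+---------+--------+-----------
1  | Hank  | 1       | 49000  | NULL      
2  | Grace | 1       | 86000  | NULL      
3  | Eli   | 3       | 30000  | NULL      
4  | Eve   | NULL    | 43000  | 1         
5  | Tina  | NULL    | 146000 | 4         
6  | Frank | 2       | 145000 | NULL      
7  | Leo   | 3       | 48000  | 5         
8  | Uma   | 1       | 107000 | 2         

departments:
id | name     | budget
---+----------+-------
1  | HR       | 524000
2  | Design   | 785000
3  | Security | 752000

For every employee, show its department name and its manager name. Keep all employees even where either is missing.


Two LEFT JOINs from the same base table employees: one to departments via dept_id, one to employees itself via manager_id. Both are LEFT so every employee is preserved.
Match against departments:
  - employee 1 (Hank): dept_id=1 -> matches HR
  - employee 2 (Grace): dept_id=1 -> matches HR
  - employee 3 (Eli): dept_id=3 -> matches Security
  - employee 4 (Eve): dept_id=NULL, no match -> kept with NULL
  - employee 5 (Tina): dept_id=NULL, no match -> kept with NULL
  - employee 6 (Frank): dept_id=2 -> matches Design
  - employee 7 (Leo): dept_id=3 -> matches Security
  - employee 8 (Uma): dept_id=1 -> matches HR
Match against employees (self):
  - employee 1 (Hank): manager_id=NULL -> NULL
  - employee 2 (Grace): manager_id=NULL -> NULL
  - employee 3 (Eli): manager_id=NULL -> NULL
  - employee 4 (Eve): manager_id=1 -> Hank
  - employee 5 (Tina): manager_id=4 -> Eve
  - employee 6 (Frank): manager_id=NULL -> NULL
  - employee 7 (Leo): manager_id=5 -> Tina
  - employee 8 (Uma): manager_id=2 -> Grace

SQL:
SELECT a.name, b.name AS department, c.name AS manager
FROM employees a
LEFT JOIN departments b ON a.dept_id = b.id
LEFT JOIN employees c ON a.manager_id = c.id

Result:
name  | department | manager
------+------------+--------
Hank  | HR         | NULL   
Grace | HR         | NULL   
Eli   | Security   | NULL   
Eve   | NULL       | Hank   
Tina  | NULL       | Eve    
Frank | Design     | NULL   
Leo   | Security   | Tina   
Uma   | HR         | Grace  


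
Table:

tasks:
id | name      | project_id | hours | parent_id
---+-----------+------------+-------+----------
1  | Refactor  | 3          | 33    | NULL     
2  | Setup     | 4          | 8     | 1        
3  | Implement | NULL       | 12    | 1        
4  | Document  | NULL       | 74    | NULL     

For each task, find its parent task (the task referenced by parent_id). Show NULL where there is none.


This is a self-join: tasks is joined to a second copy of itself, matching each row's parent_id to another row's id. Use LEFT JOIN so rows with parent_id=NULL are kept.
  - task 1 (Refactor): parent_id=NULL -> NULL
  - task 2 (Setup): parent_id=1 -> Refactor
  - task 3 (Implement): parent_id=1 -> Refactor
  - task 4 (Document): parent_id=NULL -> NULL

SQL:
SELECT a.name AS item, b.name AS parent
FROM tasks a
LEFT JOIN tasks b ON a.parent_id = b.id

Result:
item      | parent  
----------+---------
Refactor  | NULL    
Setup     | Refactor
Implement | Refactor
Document  | NULL    


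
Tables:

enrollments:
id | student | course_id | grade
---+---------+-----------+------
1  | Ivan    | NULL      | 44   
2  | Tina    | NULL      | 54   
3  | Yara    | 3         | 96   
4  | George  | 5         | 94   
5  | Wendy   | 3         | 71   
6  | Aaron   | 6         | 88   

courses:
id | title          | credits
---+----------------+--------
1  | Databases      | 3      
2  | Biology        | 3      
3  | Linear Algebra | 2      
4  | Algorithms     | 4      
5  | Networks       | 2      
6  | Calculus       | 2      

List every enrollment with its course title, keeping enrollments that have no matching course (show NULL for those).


LEFT JOIN keeps every row from enrollments (the left table); where course_id has no match in courses, the course columns become NULL. Walk through each enrollment:
  - enrollment 1 (Ivan): course_id=NULL, no match -> kept with NULL
  - enrollment 2 (Tina): course_id=NULL, no match -> kept with NULL
  - enrollment 3 (Yara): course_id=3 -> matches Linear Algebra
  - enrollment 4 (George): course_id=5 -> matches Networks
  - enrollment 5 (Wendy): course_id=3 -> matches Linear Algebra
  - enrollment 6 (Aaron): course_id=6 -> matches Calculus
All 6 rows appear; 2 have NULL course.

SQL:
SELECT a.student, b.title AS course
FROM enrollments a
LEFT JOIN courses b ON a.course_id = b.id

Result:
student | course        
--------+---------------
Ivan    | NULL          
Tina    | NULL          
Yara    | Linear Algebra
George  | Networks      
Wendy   | Linear Algebra
Aaron   | Calculus      


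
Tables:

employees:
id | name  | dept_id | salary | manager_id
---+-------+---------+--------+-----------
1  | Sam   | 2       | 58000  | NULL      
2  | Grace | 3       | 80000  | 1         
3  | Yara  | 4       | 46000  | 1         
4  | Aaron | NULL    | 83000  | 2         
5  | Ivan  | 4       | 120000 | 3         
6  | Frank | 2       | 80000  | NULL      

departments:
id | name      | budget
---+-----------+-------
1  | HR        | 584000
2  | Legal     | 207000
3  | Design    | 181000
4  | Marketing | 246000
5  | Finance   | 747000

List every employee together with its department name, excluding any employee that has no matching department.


INNER JOIN keeps only employees rows whose dept_id matches an id in departments. Walk through each employee:
  - employee 1 (Sam): dept_id=2 -> matches Legal
  - employee 2 (Grace): dept_id=3 -> matches Design
  - employee 3 (Yara): dept_id=4 -> matches Marketing
  - employee 4 (Aaron): dept_id=NULL, no match -> dropped
  - employee 5 (Ivan): dept_id=4 -> matches Marketing
  - employee 6 (Frank): dept_id=2 -> matches Legal
So 1 of 6 rows is dropped.

SQL:
SELECT a.name, b.name AS department
FROM employees a
INNER JOIN departments b ON a.dept_id = b.id

Result:
name  | department
------+-----------
Sam   | Legal     
Grace | Design    
Yara  | Marketing 
Ivan  | Marketing 
Frank | Legal     


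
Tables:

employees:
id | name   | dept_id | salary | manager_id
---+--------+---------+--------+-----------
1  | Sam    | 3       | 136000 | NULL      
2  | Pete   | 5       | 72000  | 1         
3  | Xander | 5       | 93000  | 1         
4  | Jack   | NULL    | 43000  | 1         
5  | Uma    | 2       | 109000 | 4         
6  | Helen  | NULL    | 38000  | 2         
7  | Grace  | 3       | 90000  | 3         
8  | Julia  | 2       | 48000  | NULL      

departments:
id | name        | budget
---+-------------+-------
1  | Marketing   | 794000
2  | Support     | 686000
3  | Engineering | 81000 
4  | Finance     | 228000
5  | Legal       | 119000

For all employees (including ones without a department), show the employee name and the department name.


LEFT JOIN keeps every row from employees (the left table); where dept_id has no match in departments, the department columns become NULL. Walk through each employee:
  - employee 1 (Sam): dept_id=3 -> matches Engineering
  - employee 2 (Pete): dept_id=5 -> matches Legal
  - employee 3 (Xander): dept_id=5 -> matches Legal
  - employee 4 (Jack): dept_id=NULL, no match -> kept with NULL
  - employee 5 (Uma): dept_id=2 -> matches Support
  - employee 6 (Helen): dept_id=NULL, no match -> kept with NULL
  - employee 7 (Grace): dept_id=3 -> matches Engineering
  - employee 8 (Julia): dept_id=2 -> matches Support
All 8 rows appear; 2 have NULL department.

SQL:
SELECT a.name, b.name AS department
FROM employees a
LEFT JOIN departments b ON a.dept_id = b.id

Result:
name   | department 
-------+------------
Sam    | Engineering
Pete   | Legal      
Xander | Legal      
Jack   | NULL       
Uma    | Support    
Helen  | NULL       
Grace  | Engineering
Julia  | Support    


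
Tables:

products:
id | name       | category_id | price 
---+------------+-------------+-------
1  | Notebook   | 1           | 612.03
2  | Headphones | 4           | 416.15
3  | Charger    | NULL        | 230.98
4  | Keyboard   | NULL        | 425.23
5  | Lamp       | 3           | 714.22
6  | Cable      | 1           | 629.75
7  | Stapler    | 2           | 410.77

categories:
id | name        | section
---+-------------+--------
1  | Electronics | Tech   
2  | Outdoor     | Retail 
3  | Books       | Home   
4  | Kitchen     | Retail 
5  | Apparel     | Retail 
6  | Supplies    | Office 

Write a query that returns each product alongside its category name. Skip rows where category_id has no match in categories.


INNER JOIN keeps only products rows whose category_id matches an id in categories. Walk through each product:
  - product 1 (Notebook): category_id=1 -> matches Electronics
  - product 2 (Headphones): category_id=4 -> matches Kitchen
  - product 3 (Charger): category_id=NULL, no match -> dropped
  - product 4 (Keyboard): category_id=NULL, no match -> dropped
  - product 5 (Lamp): category_id=3 -> matches Books
  - product 6 (Cable): category_id=1 -> matches Electronics
  - product 7 (Stapler): category_id=2 -> matches Outdoor
So 2 of 7 rows are dropped.

SQL:
SELECT a.name, b.name AS category
FROM products a
INNER JOIN categories b ON a.category_id = b.id

Result:
name       | category   
-----------+------------
Notebook   | Electronics
Headphones | Kitchen    
Lamp       | Books      
Cable      | Electronics
Stapler    | Outdoor    


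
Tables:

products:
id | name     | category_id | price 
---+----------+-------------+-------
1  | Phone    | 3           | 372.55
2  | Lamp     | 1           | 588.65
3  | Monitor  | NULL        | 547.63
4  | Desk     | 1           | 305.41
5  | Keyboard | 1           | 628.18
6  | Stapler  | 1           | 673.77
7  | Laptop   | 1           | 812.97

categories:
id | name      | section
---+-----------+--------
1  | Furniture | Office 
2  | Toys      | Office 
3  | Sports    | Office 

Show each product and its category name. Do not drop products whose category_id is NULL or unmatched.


LEFT JOIN keeps every row from products (the left table); where category_id has no match in categories, the category columns become NULL. Walk through each product:
  - product 1 (Phone): category_id=3 -> matches Sports
  - product 2 (Lamp): category_id=1 -> matches Furniture
  - product 3 (Monitor): category_id=NULL, no match -> kept with NULL
  - product 4 (Desk): category_id=1 -> matches Furniture
  - product 5 (Keyboard): category_id=1 -> matches Furniture
  - product 6 (Stapler): category_id=1 -> matches Furniture
  - product 7 (Laptop): category_id=1 -> matches Furniture
All 7 rows appear; 1 has NULL category.

SQL:
SELECT a.name, b.name AS category
FROM products a
LEFT JOIN categories b ON a.category_id = b.id

Result:
name     | category 
---------+----------
Phone    | Sports   
Lamp     | Furniture
Monitor  | NULL     
Desk     | Furniture
Keyboard | Furniture
Stapler  | Furniture
Laptop   | Furniture


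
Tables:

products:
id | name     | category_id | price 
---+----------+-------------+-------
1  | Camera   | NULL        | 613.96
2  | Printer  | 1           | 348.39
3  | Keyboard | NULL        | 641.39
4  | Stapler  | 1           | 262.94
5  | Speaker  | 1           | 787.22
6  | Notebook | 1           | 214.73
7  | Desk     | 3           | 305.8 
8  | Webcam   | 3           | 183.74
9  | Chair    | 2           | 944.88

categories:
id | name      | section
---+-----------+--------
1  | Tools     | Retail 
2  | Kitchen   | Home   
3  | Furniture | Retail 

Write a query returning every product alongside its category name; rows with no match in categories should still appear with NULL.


LEFT JOIN keeps every row from products (the left table); where category_id has no match in categories, the category columns become NULL. Walk through each product:
  - product 1 (Camera): category_id=NULL, no match -> kept with NULL
  - product 2 (Printer): category_id=1 -> matches Tools
  - product 3 (Keyboard): category_id=NULL, no match -> kept with NULL
  - product 4 (Stapler): category_id=1 -> matches Tools
  - product 5 (Speaker): category_id=1 -> matches Tools
  - product 6 (Notebook): category_id=1 -> matches Tools
  - product 7 (Desk): category_id=3 -> matches Furniture
  - product 8 (Webcam): category_id=3 -> matches Furniture
  - product 9 (Chair): category_id=2 -> matches Kitchen
All 9 rows appear; 2 have NULL category.

SQL:
SELECT a.name, b.name AS category
FROM products a
LEFT JOIN categories b ON a.category_id = b.id

Result:
name     | category 
---------+----------
Camera   | NULL     
Printer  | Tools    
Keyboard | NULL     
Stapler  | Tools    
Speaker  | Tools    
Notebook | Tools    
Desk     | Furniture
Webcam   | Furniture
Chair    | Kitchen  


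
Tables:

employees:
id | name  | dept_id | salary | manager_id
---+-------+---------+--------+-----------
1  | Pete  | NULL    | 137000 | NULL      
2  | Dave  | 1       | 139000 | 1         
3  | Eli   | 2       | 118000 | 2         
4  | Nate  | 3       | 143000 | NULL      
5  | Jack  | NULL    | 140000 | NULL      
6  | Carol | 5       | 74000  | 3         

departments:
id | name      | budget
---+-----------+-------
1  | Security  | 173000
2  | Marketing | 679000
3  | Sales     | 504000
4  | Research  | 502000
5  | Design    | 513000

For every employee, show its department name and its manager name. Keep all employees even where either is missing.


Two LEFT JOINs from the same base table employees: one to departments via dept_id, one to employees itself via manager_id. Both are LEFT so every employee is preserved.
Match against departments:
  - employee 1 (Pete): dept_id=NULL, no match -> kept with NULL
  - employee 2 (Dave): dept_id=1 -> matches Security
  - employee 3 (Eli): dept_id=2 -> matches Marketing
  - employee 4 (Nate): dept_id=3 -> matches Sales
  - employee 5 (Jack): dept_id=NULL, no match -> kept with NULL
  - employee 6 (Carol): dept_id=5 -> matches Design
Match against employees (self):
  - employee 1 (Pete): manager_id=NULL -> NULL
  - employee 2 (Dave): manager_id=1 -> Pete
  - employee 3 (Eli): manager_id=2 -> Dave
  - employee 4 (Nate): manager_id=NULL -> NULL
  - employee 5 (Jack): manager_id=NULL -> NULL
  - employee 6 (Carol): manager_id=3 -> Eli

SQL:
SELECT a.name, b.name AS department, c.name AS manager
FROM employees a
LEFT JOIN departments b ON a.dept_id = b.id
LEFT JOIN employees c ON a.manager_id = c.id

Result:
name  | department | manager
------+------------+--------
Pete  | NULL       | NULL   
Dave  | Security   | Pete   
Eli   | Marketing  | Dave   
Nate  | Sales      | NULL   
Jack  | NULL       | NULL   
Carol | Design     | Eli    


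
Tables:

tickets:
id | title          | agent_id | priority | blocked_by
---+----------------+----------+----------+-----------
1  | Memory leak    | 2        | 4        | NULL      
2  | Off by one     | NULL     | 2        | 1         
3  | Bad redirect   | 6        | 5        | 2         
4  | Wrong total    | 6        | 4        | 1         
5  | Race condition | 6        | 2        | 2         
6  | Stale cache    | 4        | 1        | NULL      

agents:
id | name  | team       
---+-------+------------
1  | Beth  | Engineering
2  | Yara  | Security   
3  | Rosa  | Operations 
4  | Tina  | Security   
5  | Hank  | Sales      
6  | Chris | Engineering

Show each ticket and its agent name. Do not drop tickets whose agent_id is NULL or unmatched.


LEFT JOIN keeps every row from tickets (the left table); where agent_id has no match in agents, the agent columns become NULL. Walk through each ticket:
  - ticket 1 (Memory leak): agent_id=2 -> matches Yara
  - ticket 2 (Off by one): agent_id=NULL, no match -> kept with NULL
  - ticket 3 (Bad redirect): agent_id=6 -> matches Chris
  - ticket 4 (Wrong total): agent_id=6 -> matches Chris
  - ticket 5 (Race condition): agent_id=6 -> matches Chris
  - ticket 6 (Stale cache): agent_id=4 -> matches Tina
All 6 rows appear; 1 has NULL agent.

SQL:
SELECT a.title, b.name AS agent
FROM tickets a
LEFT JOIN agents b ON a.agent_id = b.id

Result:
title          | agent
---------------+------
Memory leak    | Yara 
Off by one     | NULL 
Bad redirect   | Chris
Wrong total    | Chris
Race condition | Chris
Stale cache    | Tina 


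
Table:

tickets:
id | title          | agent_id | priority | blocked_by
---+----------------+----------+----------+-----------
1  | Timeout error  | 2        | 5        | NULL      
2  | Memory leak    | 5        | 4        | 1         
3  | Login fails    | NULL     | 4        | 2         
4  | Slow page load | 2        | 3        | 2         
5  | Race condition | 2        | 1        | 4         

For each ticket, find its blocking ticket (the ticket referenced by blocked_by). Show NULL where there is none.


This is a self-join: tickets is joined to a second copy of itself, matching each row's blocked_by to another row's id. Use LEFT JOIN so rows with blocked_by=NULL are kept.
  - ticket 1 (Timeout error): blocked_by=NULL -> NULL
  - ticket 2 (Memory leak): blocked_by=1 -> Timeout error
  - ticket 3 (Login fails): blocked_by=2 -> Memory leak
  - ticket 4 (Slow page load): blocked_by=2 -> Memory leak
  - ticket 5 (Race condition): blocked_by=4 -> Slow page load

SQL:
SELECT a.title AS item, b.title AS blocked_by
FROM tickets a
LEFT JOIN tickets b ON a.blocked_by = b.id

Result:
item           | blocked_by    
---------------+---------------
Timeout error  | NULL          
Memory leak    | Timeout error 
Login fails    | Memory leak   
Slow page load | Memory leak   
Race condition | Slow page load


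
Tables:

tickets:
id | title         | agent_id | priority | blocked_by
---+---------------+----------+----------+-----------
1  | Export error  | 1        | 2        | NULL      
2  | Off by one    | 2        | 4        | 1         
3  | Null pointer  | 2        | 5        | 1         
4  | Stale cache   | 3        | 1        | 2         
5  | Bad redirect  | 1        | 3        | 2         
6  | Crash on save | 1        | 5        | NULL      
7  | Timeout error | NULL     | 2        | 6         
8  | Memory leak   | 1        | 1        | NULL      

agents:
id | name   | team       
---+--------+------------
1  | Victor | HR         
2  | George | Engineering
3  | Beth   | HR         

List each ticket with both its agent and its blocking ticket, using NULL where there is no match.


Two LEFT JOINs from the same base table tickets: one to agents via agent_id, one to tickets itself via blocked_by. Both are LEFT so every ticket is preserved.
Match against agents:
  - ticket 1 (Export error): agent_id=1 -> matches Victor
  - ticket 2 (Off by one): agent_id=2 -> matches George
  - ticket 3 (Null pointer): agent_id=2 -> matches George
  - ticket 4 (Stale cache): agent_id=3 -> matches Beth
  - ticket 5 (Bad redirect): agent_id=1 -> matches Victor
  - ticket 6 (Crash on save): agent_id=1 -> matches Victor
  - ticket 7 (Timeout error): agent_id=NULL, no match -> kept with NULL
  - ticket 8 (Memory leak): agent_id=1 -> matches Victor
Match against tickets (self):
  - ticket 1 (Export error): blocked_by=NULL -> NULL
  - ticket 2 (Off by one): blocked_by=1 -> Export error
  - ticket 3 (Null pointer): blocked_by=1 -> Export error
  - ticket 4 (Stale cache): blocked_by=2 -> Off by one
  - ticket 5 (Bad redirect): blocked_by=2 -> Off by one
  - ticket 6 (Crash on save): blocked_by=NULL -> NULL
  - ticket 7 (Timeout error): blocked_by=6 -> Crash on save
  - ticket 8 (Memory leak): blocked_by=NULL -> NULL

SQL:
SELECT a.title, b.name AS agent, c.title AS blocked_by
FROM tickets a
LEFT JOIN agents b ON a.agent_id = b.id
LEFT JOIN tickets c ON a.blocked_by = c.id

Result:
title         | agent  | blocked_by   
--------------+--------+--------------
Export error  | Victor | NULL         
Off by one    | George | Export error 
Null pointer  | George | Export error 
Stale cache   | Beth   | Off by one   
Bad redirect  | Victor | Off by one   
Crash on save | Victor | NULL         
Timeout error | NULL   | Crash on save
Memory leak   | Victor | NULL         


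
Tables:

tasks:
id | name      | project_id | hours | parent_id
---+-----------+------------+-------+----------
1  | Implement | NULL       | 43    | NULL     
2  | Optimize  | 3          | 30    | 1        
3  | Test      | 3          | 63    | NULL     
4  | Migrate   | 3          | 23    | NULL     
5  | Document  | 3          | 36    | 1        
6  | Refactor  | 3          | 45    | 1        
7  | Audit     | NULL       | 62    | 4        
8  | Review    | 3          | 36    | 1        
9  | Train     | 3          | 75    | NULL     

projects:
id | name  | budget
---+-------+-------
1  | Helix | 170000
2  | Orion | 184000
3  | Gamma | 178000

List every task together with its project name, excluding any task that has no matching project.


INNER JOIN keeps only tasks rows whose project_id matches an id in projects. Walk through each task:
  - task 1 (Implement): project_id=NULL, no match -> dropped
  - task 2 (Optimize): project_id=3 -> matches Gamma
  - task 3 (Test): project_id=3 -> matches Gamma
  - task 4 (Migrate): project_id=3 -> matches Gamma
  - task 5 (Document): project_id=3 -> matches Gamma
  - task 6 (Refactor): project_id=3 -> matches Gamma
  - task 7 (Audit): project_id=NULL, no match -> dropped
  - task 8 (Review): project_id=3 -> matches Gamma
  - task 9 (Train): project_id=3 -> matches Gamma
So 2 of 9 rows are dropped.

SQL:
SELECT a.name, b.name AS project
FROM tasks a
INNER JOIN projects b ON a.project_id = b.id

Result:
name     | project
---------+--------
Optimize | Gamma  
Test     | Gamma  
Migrate  | Gamma  
Document | Gamma  
Refactor | Gamma  
Review   | Gamma  
Train    | Gamma  


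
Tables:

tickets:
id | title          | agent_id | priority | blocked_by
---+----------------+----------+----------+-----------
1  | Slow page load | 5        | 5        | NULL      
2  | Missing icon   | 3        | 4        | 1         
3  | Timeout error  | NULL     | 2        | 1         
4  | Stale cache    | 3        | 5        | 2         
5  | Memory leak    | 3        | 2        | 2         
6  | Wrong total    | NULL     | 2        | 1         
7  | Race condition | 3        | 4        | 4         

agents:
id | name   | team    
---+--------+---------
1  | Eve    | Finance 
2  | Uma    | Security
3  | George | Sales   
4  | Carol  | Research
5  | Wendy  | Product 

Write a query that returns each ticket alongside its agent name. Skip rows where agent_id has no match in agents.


INNER JOIN keeps only tickets rows whose agent_id matches an id in agents. Walk through each ticket:
  - ticket 1 (Slow page load): agent_id=5 -> matches Wendy
  - ticket 2 (Missing icon): agent_id=3 -> matches George
  - ticket 3 (Timeout error): agent_id=NULL, no match -> dropped
  - ticket 4 (Stale cache): agent_id=3 -> matches George
  - ticket 5 (Memory leak): agent_id=3 -> matches George
  - ticket 6 (Wrong total): agent_id=NULL, no match -> dropped
  - ticket 7 (Race condition): agent_id=3 -> matches George
So 2 of 7 rows are dropped.

SQL:
SELECT a.title, b.name AS agent
FROM tickets a
INNER JOIN agents b ON a.agent_id = b.id

Result:
title          | agent 
---------------+-------
Slow page load | Wendy 
Missing icon   | George
Stale cache    | George
Memory leak    | George
Race condition | George


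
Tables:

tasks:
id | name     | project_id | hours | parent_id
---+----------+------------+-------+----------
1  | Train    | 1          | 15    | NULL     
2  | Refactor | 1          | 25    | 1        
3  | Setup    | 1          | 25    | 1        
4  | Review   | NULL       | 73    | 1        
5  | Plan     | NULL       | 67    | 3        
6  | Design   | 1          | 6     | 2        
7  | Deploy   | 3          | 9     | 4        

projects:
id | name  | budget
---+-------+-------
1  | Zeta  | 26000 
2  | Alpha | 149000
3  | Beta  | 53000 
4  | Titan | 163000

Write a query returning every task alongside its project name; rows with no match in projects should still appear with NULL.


LEFT JOIN keeps every row from tasks (the left table); where project_id has no match in projects, the project columns become NULL. Walk through each task:
  - task 1 (Train): project_id=1 -> matches Zeta
  - task 2 (Refactor): project_id=1 -> matches Zeta
  - task 3 (Setup): project_id=1 -> matches Zeta
  - task 4 (Review): project_id=NULL, no match -> kept with NULL
  - task 5 (Plan): project_id=NULL, no match -> kept with NULL
  - task 6 (Design): project_id=1 -> matches Zeta
  - task 7 (Deploy): project_id=3 -> matches Beta
All 7 rows appear; 2 have NULL project.

SQL:
SELECT a.name, b.name AS project
FROM tasks a
LEFT JOIN projects b ON a.project_id = b.id

Result:
name     | project
---------+--------
Train    | Zeta   
Refactor | Zeta   
Setup    | Zeta   
Review   | NULL   
Plan     | NULL   
Design   | Zeta   
Deploy   | Beta   


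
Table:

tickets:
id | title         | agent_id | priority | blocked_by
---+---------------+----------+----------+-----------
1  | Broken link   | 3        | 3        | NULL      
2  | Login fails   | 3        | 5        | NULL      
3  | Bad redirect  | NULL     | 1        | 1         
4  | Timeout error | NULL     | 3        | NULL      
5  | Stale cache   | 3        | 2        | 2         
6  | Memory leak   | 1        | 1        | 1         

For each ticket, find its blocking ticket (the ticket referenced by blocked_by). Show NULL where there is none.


This is a self-join: tickets is joined to a second copy of itself, matching each row's blocked_by to another row's id. Use LEFT JOIN so rows with blocked_by=NULL are kept.
  - ticket 1 (Broken link): blocked_by=NULL -> NULL
  - ticket 2 (Login fails): blocked_by=NULL -> NULL
  - ticket 3 (Bad redirect): blocked_by=1 -> Broken link
  - ticket 4 (Timeout error): blocked_by=NULL -> NULL
  - ticket 5 (Stale cache): blocked_by=2 -> Login fails
  - ticket 6 (Memory leak): blocked_by=1 -> Broken link

SQL:
SELECT a.title AS item, b.title AS blocked_by
FROM tickets a
LEFT JOIN tickets b ON a.blocked_by = b.id

Result:
item          | blocked_by 
--------------+------------
Broken link   | NULL       
Login fails   | NULL       
Bad redirect  | Broken link
Timeout error | NULL       
Stale cache   | Login fails
Memory leak   | Broken link


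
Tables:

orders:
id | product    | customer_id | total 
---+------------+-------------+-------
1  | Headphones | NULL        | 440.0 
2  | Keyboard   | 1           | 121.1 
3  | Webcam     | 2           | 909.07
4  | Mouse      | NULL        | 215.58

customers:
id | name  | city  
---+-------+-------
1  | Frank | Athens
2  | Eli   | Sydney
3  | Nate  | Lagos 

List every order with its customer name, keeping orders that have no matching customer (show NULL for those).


LEFT JOIN keeps every row from orders (the left table); where customer_id has no match in customers, the customer columns become NULL. Walk through each order:
  - order 1 (Headphones): customer_id=NULL, no match -> kept with NULL
  - order 2 (Keyboard): customer_id=1 -> matches Frank
  - order 3 (Webcam): customer_id=2 -> matches Eli
  - order 4 (Mouse): customer_id=NULL, no match -> kept with NULL
All 4 rows appear; 2 have NULL customer.

SQL:
SELECT a.product, b.name AS customer
FROM orders a
LEFT JOIN customers b ON a.customer_id = b.id

Result:
product    | customer
-----------+---------
Headphones | NULL    
Keyboard   | Frank   
Webcam     | Eli     
Mouse      | NULL    


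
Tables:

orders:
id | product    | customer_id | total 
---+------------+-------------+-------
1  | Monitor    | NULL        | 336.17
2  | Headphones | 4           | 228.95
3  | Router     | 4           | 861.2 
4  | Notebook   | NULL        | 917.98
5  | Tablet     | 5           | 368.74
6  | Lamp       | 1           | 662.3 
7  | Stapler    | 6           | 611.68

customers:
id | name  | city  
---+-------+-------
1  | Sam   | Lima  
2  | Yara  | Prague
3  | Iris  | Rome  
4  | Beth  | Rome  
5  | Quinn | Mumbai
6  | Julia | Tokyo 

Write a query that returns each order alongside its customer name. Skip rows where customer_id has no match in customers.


INNER JOIN keeps only orders rows whose customer_id matches an id in customers. Walk through each order:
  - order 1 (Monitor): customer_id=NULL, no match -> dropped
  - order 2 (Headphones): customer_id=4 -> matches Beth
  - order 3 (Router): customer_id=4 -> matches Beth
  - order 4 (Notebook): customer_id=NULL, no match -> dropped
  - order 5 (Tablet): customer_id=5 -> matches Quinn
  - order 6 (Lamp): customer_id=1 -> matches Sam
  - order 7 (Stapler): customer_id=6 -> matches Julia
So 2 of 7 rows are dropped.

SQL:
SELECT a.product, b.name AS customer
FROM orders a
INNER JOIN customers b ON a.customer_id = b.id

Result:
product    | customer
-----------+---------
Headphones | Beth    
Router     | Beth    
Tablet     | Quinn   
Lamp       | Sam     
Stapler    | Julia   


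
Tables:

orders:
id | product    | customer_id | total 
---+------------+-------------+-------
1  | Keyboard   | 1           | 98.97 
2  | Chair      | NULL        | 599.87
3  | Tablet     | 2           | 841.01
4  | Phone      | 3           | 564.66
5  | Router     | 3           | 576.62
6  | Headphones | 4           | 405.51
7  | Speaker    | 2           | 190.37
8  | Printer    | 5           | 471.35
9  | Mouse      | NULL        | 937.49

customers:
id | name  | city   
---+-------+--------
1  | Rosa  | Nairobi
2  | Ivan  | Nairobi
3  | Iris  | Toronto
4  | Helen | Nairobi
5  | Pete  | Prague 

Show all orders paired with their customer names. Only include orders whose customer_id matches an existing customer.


INNER JOIN keeps only orders rows whose customer_id matches an id in customers. Walk through each order:
  - order 1 (Keyboard): customer_id=1 -> matches Rosa
  - order 2 (Chair): customer_id=NULL, no match -> dropped
  - order 3 (Tablet): customer_id=2 -> matches Ivan
  - order 4 (Phone): customer_id=3 -> matches Iris
  - order 5 (Router): customer_id=3 -> matches Iris
  - order 6 (Headphones): customer_id=4 -> matches Helen
  - order 7 (Speaker): customer_id=2 -> matches Ivan
  - order 8 (Printer): customer_id=5 -> matches Pete
  - order 9 (Mouse): customer_id=NULL, no match -> dropped
So 2 of 9 rows are dropped.

SQL:
SELECT a.product, b.name AS customer
FROM orders a
INNER JOIN customers b ON a.customer_id = b.id

Result:
product    | customer
-----------+---------
Keyboard   | Rosa    
Tablet     | Ivan    
Phone      | Iris    
Router     | Iris    
Headphones | Helen   
Speaker    | Ivan    
Printer    | Pete    


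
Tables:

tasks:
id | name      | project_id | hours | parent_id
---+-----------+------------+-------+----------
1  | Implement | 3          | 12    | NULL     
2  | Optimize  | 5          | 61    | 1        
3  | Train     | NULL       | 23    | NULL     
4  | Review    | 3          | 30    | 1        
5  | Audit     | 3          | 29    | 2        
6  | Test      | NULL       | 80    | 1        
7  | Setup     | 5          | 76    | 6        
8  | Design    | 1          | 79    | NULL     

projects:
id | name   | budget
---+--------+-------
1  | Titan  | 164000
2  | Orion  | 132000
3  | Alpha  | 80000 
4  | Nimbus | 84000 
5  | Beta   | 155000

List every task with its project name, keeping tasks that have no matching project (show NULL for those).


LEFT JOIN keeps every row from tasks (the left table); where project_id has no match in projects, the project columns become NULL. Walk through each task:
  - task 1 (Implement): project_id=3 -> matches Alpha
  - task 2 (Optimize): project_id=5 -> matches Beta
  - task 3 (Train): project_id=NULL, no match -> kept with NULL
  - task 4 (Review): project_id=3 -> matches Alpha
  - task 5 (Audit): project_id=3 -> matches Alpha
  - task 6 (Test): project_id=NULL, no match -> kept with NULL
  - task 7 (Setup): project_id=5 -> matches Beta
  - task 8 (Design): project_id=1 -> matches Titan
All 8 rows appear; 2 have NULL project.

SQL:
SELECT a.name, b.name AS project
FROM tasks a
LEFT JOIN projects b ON a.project_id = b.id

Result:
name      | project
----------+--------
Implement | Alpha  
Optimize  | Beta   
Train     | NULL   
Review    | Alpha  
Audit     | Alpha  
Test      | NULL   
Setup     | Beta   
Design    | Titan  
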